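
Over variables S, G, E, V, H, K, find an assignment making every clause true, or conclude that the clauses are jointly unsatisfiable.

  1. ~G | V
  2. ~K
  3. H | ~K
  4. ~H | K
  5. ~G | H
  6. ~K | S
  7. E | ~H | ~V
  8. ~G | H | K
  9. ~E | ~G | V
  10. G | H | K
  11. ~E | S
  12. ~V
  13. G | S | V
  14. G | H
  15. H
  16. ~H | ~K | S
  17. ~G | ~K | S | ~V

The formula is unsatisfiable.

Case H = True:
  (~K) forces K = False.
  Clause (~H | K) is falsified — contradiction.
Case H = False:
  Clause (H) is falsified — contradiction.
Both cases fail, so the formula is unsatisfiable.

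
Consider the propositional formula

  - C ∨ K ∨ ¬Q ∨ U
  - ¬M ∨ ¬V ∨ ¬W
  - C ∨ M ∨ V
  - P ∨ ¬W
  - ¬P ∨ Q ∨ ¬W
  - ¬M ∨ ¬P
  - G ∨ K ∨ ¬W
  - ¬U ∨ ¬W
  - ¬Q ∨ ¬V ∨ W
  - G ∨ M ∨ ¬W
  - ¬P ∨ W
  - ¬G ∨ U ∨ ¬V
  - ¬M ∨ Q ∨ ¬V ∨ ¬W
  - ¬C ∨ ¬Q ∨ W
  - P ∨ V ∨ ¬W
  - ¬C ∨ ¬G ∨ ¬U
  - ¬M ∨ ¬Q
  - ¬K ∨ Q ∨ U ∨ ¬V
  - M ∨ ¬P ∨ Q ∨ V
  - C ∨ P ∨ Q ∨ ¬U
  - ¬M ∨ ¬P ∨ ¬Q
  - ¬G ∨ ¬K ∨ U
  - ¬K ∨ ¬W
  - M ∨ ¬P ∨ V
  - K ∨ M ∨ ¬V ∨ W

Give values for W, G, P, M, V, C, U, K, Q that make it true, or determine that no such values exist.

Set W = False.
  then (¬P ∨ W) forces P = False.
Set G = False.
Set M = True.
  then (¬M ∨ ¬Q) forces Q = False.
Set V = False.
Set C = True.
Set U = False.
Set K = True.
All clauses satisfied.

W = False, G = False, P = False, M = True, V = False, C = True, U = False, K = True, Q = False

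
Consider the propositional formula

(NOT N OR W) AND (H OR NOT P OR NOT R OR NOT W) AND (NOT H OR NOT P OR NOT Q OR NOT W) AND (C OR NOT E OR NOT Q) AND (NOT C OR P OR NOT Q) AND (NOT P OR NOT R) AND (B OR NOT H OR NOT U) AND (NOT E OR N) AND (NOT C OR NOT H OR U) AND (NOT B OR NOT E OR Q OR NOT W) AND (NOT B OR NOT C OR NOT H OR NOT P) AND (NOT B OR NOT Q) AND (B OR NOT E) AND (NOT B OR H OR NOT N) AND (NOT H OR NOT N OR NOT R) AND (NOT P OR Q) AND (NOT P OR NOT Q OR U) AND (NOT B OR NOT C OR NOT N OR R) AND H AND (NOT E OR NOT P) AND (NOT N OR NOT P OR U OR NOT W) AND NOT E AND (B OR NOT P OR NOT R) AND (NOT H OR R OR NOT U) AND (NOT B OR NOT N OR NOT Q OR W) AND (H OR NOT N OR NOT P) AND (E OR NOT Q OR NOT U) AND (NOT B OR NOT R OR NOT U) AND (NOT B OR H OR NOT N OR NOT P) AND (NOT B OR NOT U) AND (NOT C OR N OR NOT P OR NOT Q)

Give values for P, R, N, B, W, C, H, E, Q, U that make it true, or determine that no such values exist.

P = False; R = True; N = False; B = False; W = False; C = False; H = True; E = False; Q = True; U = False

Unit clause (H) forces H = True.
Unit clause (NOT E) forces E = False.
Set P = False.
Set R = True.
  then (NOT H OR NOT N OR NOT R) forces N = False.
Set B = False.
  then (B OR NOT H OR NOT U) forces U = False.
  then (NOT C OR NOT H OR U) forces C = False.
Set W = False.
Set Q = True.
All clauses satisfied.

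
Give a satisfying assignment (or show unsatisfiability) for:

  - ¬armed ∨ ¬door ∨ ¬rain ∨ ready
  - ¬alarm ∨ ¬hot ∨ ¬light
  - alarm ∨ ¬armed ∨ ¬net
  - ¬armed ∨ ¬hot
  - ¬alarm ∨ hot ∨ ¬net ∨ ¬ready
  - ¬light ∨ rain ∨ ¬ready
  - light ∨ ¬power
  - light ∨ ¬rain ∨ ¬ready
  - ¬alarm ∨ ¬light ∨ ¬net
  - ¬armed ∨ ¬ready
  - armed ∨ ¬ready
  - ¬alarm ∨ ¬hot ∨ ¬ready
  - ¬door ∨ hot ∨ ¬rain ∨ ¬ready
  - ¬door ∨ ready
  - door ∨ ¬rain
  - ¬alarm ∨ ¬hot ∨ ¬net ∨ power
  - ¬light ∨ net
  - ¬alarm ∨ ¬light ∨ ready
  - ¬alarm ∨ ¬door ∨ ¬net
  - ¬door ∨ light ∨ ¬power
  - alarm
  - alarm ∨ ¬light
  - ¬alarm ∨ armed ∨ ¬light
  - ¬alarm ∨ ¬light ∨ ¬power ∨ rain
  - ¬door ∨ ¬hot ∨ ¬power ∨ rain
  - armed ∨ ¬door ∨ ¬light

net = False, hot = False, light = False, power = False, ready = False, rain = False, armed = True, alarm = True, door = False

Unit clause (alarm) forces alarm = True.
Set net = False.
  then (¬light ∨ net) forces light = False.
  then (light ∨ ¬power) forces power = False.
Set hot = False.
Try ready = True:
  (light ∨ ¬rain ∨ ¬ready) forces rain = False.
  (¬armed ∨ ¬ready) forces armed = False.
  clause (armed ∨ ¬ready) is falsified — backtrack.
So ready = False.
  then (¬door ∨ ready) forces door = False.
  then (door ∨ ¬rain) forces rain = False.
Set armed = True.
All clauses satisfied.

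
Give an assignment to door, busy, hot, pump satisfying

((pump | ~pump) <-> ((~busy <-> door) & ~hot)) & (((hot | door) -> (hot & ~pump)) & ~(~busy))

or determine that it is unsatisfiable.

door: False, busy: True, hot: False, pump: False

  (pump | ~pump) <-> ((~busy <-> door) & ~hot) = True
    pump | ~pump = True
      ~pump = True
    (~busy <-> door) & ~hot = True
      ~busy <-> door = True
        ~busy = False
      ~hot = True
  ((hot | door) -> (hot & ~pump)) & ~(~busy) = True
    (hot | door) -> (hot & ~pump) = True
      hot | door = False
      hot & ~pump = False
        ~pump = True
    ~(~busy) = True
      ~busy = False
Both conjuncts True, so the formula holds.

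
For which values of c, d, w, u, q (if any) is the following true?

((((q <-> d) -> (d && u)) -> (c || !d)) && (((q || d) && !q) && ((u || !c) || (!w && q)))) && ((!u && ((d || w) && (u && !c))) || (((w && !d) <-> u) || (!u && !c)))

Unsatisfiable — no assignment works.

Case q = True: the conjunct !q is False.
Case q = False: the formula simplifies to (((!d -> (d && u)) -> (c || !d)) && (d && (u || !c))) && ((!u && ((d || w) && (u && !c))) || (((w && !d) <-> u) || (!u && !c))).
  d = True: simplifies to (c && (u || !c)) && ((!u && (u && !c)) || (!u || (!u && !c))).
    c = True: simplifies to u && !u.
      u = True: the conjunct !u is False.
      u = False: the conjunct u is False.
    c = False: the conjunct c is False.
  d = False: the conjunct d is False.
Both cases fail — unsatisfiable.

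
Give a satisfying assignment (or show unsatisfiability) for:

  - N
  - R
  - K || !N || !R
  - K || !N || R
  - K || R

K=T; R=T; N=T

Unit clause (N) forces N = True.
Unit clause (R) forces R = True.
In (K || !N || !R) only K is left, so K = True.
All clauses satisfied.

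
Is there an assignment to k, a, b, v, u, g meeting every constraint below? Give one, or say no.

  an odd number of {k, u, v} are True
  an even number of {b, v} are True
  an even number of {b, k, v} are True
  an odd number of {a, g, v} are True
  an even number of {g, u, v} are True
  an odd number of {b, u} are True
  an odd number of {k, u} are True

k = False; a = False; b = False; v = False; u = True; g = True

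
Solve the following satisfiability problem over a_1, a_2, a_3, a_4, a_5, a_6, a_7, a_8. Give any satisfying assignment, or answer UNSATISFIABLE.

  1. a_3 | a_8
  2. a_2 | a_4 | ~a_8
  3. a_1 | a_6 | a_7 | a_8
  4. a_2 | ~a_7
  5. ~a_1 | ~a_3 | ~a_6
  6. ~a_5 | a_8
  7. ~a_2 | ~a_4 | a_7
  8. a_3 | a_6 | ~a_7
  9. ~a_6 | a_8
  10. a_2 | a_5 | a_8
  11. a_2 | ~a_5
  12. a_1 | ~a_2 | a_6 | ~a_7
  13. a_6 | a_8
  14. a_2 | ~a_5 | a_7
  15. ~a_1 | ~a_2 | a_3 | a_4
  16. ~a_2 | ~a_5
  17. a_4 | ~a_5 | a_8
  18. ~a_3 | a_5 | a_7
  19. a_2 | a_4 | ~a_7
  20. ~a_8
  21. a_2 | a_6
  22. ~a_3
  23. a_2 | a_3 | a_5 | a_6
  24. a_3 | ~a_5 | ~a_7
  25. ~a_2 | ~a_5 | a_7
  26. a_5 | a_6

Case a_3 = True:
  Clause (~a_3) is falsified — contradiction.
Case a_3 = False:
  (a_3 | a_8) forces a_8 = True.
  Clause (~a_8) is falsified — contradiction.
Both cases fail, so the formula is unsatisfiable.

UNSATISFIABLE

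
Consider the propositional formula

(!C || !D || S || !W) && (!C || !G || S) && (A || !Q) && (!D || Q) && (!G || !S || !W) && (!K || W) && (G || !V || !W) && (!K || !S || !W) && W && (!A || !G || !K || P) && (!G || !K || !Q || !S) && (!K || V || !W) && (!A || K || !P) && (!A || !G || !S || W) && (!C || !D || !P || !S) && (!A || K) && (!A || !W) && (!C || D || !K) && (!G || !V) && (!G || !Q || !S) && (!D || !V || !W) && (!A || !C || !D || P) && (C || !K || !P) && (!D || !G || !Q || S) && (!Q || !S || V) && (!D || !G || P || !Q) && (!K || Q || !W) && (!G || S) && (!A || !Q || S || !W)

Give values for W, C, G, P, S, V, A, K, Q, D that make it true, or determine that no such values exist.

Unit clause (W) forces W = True.
In (!A || !W) only !A is left, so A = False.
In (A || !Q) only !Q is left, so Q = False.
In (!D || Q) only !D is left, so D = False.
In (!K || Q || !W) only !K is left, so K = False.
Set C = False.
Try G = True:
  (!G || !S || !W) forces S = False.
  clause (!G || S) is falsified — backtrack.
So G = False.
  then (G || !V || !W) forces V = False.
Set P = False.
Set S = False.
All clauses satisfied.

W=T, C=F, G=F, P=F, S=F, V=F, A=F, K=F, Q=F, D=F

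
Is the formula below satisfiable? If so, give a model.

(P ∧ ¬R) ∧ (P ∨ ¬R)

P = True, R = False

  P ∧ ¬R = True
    ¬R = True
  P ∨ ¬R = True
    ¬R = True
Both conjuncts True, so the formula holds.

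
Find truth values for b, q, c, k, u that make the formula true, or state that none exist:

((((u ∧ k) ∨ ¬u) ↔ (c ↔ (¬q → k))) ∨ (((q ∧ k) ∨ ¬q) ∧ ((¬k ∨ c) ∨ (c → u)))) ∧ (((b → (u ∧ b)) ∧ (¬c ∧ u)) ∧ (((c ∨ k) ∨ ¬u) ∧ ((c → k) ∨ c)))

b: True, q: True, c: False, k: True, u: True

  (((u ∧ k) ∨ ¬u) ↔ (c ↔ (¬q → k))) ∨ (((q ∧ k) ∨ ¬q) ∧ ((¬k ∨ c) ∨ (c → u))) = True
    ((u ∧ k) ∨ ¬u) ↔ (c ↔ (¬q → k)) = False
      (u ∧ k) ∨ ¬u = True
        u ∧ k = True
        ¬u = False
      c ↔ (¬q → k) = False
        ¬q → k = True
          ¬q = False
    ((q ∧ k) ∨ ¬q) ∧ ((¬k ∨ c) ∨ (c → u)) = True
      (q ∧ k) ∨ ¬q = True
        q ∧ k = True
        ¬q = False
      (¬k ∨ c) ∨ (c → u) = True
        ¬k ∨ c = False
          ¬k = False
        c → u = True
  ((b → (u ∧ b)) ∧ (¬c ∧ u)) ∧ (((c ∨ k) ∨ ¬u) ∧ ((c → k) ∨ c)) = True
    (b → (u ∧ b)) ∧ (¬c ∧ u) = True
      b → (u ∧ b) = True
        u ∧ b = True
      ¬c ∧ u = True
        ¬c = True
    ((c ∨ k) ∨ ¬u) ∧ ((c → k) ∨ c) = True
      (c ∨ k) ∨ ¬u = True
        c ∨ k = True
        ¬u = False
      (c → k) ∨ c = True
        c → k = True
Both conjuncts True, so the formula holds.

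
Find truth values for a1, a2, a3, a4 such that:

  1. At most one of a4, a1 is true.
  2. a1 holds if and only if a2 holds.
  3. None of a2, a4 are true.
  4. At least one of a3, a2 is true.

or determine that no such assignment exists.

a1 = False, a2 = False, a3 = True, a4 = False

  (1) {a4, a1}: 0 true — at most one ✓
  (2) a1=F, a2=F — same ✓
  (3) {a2, a4}: 0 true — none ✓
  (4) {a3, a2}: 1 true — at least one ✓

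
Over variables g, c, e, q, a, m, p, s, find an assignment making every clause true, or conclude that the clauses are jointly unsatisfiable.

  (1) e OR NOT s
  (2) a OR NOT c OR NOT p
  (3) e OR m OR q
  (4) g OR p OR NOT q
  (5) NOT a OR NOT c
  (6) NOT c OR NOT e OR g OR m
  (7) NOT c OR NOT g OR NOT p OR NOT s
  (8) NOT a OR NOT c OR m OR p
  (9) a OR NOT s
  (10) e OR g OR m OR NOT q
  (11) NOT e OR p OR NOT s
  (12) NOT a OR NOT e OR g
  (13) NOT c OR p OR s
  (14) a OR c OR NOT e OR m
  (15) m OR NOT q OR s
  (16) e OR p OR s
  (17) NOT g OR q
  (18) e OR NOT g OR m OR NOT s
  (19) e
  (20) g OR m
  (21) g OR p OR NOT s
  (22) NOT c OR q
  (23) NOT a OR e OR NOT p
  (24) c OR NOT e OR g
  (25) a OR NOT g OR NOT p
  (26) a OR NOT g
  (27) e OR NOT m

g: True, c: False, e: True, q: True, a: True, m: True, p: True, s: False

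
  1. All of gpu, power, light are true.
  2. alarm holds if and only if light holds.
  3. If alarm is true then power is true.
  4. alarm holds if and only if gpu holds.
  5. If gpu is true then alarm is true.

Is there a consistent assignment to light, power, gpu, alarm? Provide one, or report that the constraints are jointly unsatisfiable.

light = True, power = True, gpu = True, alarm = True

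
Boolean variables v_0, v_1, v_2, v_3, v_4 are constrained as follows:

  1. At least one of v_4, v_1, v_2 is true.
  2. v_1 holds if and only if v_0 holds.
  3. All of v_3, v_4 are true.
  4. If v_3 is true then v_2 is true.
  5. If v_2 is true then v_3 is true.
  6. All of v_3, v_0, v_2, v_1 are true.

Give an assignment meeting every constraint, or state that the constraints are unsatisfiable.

v_0=T, v_1=T, v_2=T, v_3=T, v_4=T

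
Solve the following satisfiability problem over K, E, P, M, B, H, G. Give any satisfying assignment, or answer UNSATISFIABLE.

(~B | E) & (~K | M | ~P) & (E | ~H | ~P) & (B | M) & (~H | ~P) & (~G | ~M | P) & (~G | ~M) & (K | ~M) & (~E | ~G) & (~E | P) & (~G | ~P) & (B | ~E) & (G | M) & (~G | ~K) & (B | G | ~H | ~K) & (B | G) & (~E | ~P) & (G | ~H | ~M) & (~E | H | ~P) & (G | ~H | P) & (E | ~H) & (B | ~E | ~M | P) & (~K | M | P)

Case E = True:
  (~E | ~G) forces G = False.
  (~E | P) forces P = True.
  Clause (~E | ~P) is falsified — contradiction.
Case E = False:
  (~B | E) forces B = False.
  (B | M) forces M = True.
  (~G | ~M) forces G = False.
  Clause (B | G) is falsified — contradiction.
Both cases fail, so the formula is unsatisfiable.

Unsatisfiable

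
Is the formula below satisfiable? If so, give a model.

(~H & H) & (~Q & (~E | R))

Case H = True: the conjunct ~H is False.
Case H = False: the conjunct H is False.
Both cases fail — unsatisfiable.

UNSATISFIABLE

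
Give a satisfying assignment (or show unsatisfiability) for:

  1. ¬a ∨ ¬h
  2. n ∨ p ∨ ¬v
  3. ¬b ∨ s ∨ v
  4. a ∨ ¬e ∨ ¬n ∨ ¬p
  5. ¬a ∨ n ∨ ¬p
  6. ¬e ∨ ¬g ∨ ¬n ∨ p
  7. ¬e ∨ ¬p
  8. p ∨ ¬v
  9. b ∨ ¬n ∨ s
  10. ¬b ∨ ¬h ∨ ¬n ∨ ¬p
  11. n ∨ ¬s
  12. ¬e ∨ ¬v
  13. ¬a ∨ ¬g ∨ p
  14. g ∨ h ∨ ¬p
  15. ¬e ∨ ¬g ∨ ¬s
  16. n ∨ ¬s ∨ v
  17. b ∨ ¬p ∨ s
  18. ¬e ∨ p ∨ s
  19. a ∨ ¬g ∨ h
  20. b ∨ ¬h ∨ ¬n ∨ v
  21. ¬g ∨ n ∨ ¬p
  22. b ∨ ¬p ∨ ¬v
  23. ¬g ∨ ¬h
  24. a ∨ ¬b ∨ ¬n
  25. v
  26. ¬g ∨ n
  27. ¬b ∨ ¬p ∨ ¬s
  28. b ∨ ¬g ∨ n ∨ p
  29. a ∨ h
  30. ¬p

Case p = True:
  Clause (¬p) is falsified — contradiction.
Case p = False:
  (p ∨ ¬v) forces v = False.
  Clause (v) is falsified — contradiction.
Both cases fail, so the formula is unsatisfiable.

The formula is unsatisfiable.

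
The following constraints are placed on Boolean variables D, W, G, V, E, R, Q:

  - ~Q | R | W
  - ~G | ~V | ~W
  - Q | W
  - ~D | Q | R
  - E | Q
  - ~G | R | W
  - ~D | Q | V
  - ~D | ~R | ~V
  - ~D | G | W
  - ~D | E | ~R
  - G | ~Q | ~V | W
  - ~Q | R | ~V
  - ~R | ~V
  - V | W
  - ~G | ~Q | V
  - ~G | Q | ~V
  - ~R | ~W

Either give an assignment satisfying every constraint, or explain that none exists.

D = True, W = True, G = False, V = False, E = True, R = False, Q = True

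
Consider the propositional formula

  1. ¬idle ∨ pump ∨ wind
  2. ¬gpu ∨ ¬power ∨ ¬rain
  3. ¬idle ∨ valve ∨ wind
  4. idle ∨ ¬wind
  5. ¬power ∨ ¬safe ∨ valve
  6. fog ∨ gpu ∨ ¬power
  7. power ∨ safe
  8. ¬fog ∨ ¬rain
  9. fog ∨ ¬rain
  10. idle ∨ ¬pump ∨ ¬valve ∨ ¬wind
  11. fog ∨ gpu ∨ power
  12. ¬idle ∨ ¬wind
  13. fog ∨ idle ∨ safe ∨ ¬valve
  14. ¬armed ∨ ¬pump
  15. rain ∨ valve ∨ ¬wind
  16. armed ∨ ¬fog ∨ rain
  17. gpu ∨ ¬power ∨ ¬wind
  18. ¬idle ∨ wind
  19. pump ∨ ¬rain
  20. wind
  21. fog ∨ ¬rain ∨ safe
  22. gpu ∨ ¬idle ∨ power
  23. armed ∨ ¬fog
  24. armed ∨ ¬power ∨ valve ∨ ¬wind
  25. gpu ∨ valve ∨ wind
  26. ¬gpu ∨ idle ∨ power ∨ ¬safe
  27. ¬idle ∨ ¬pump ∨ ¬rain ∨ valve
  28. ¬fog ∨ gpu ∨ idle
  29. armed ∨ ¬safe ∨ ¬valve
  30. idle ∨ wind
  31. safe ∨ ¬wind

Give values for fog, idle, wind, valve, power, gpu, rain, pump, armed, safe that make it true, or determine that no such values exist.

Case wind = True:
  (idle ∨ ¬wind) forces idle = True.
  Clause (¬idle ∨ ¬wind) is falsified — contradiction.
Case wind = False:
  Clause (wind) is falsified — contradiction.
Both cases fail, so the formula is unsatisfiable.

Unsatisfiable — no assignment works.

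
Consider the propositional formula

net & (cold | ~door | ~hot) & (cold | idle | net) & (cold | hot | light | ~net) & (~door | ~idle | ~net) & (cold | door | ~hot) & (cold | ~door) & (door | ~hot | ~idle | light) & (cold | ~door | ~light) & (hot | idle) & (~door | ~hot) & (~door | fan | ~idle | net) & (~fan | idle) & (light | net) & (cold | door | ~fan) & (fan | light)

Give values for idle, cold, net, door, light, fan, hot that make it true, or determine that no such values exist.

idle: True, cold: True, net: True, door: False, light: False, fan: True, hot: False

Unit clause (net) forces net = True.
Set idle = True.
  then (~door | ~idle | ~net) forces door = False.
Set cold = True.
Set light = False.
  then (door | ~hot | ~idle | light) forces hot = False.
  then (fan | light) forces fan = True.
All clauses satisfied.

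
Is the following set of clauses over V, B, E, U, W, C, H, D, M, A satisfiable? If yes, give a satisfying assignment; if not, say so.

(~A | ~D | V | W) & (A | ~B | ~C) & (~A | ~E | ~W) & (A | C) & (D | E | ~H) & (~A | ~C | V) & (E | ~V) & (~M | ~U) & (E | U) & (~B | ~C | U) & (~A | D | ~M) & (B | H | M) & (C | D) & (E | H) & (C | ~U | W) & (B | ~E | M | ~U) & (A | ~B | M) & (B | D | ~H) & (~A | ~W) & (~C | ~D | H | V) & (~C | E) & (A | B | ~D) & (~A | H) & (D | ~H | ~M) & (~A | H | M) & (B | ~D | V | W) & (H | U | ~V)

Set V = True.
  then (E | ~V) forces E = True.
Set B = False.
Try U = True:
  (~M | ~U) forces M = False.
  clause (B | ~E | M | ~U) is falsified — backtrack.
So U = False.
  then (H | U | ~V) forces H = True.
  then (B | D | ~H) forces D = True.
  then (A | B | ~D) forces A = True.
  then (~A | ~E | ~W) forces W = False.
Set C = False.
Set M = True.
All clauses satisfied.

V=T, B=F, E=T, U=F, W=F, C=F, H=T, D=T, M=T, A=T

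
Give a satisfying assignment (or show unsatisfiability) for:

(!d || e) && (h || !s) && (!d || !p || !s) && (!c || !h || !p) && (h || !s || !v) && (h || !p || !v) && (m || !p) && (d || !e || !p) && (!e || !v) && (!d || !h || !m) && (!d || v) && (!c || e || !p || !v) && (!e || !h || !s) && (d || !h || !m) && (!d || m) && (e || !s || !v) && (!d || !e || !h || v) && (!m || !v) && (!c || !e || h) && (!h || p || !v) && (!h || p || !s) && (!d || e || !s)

Set c = True.
Set p = True.
  then (!c || !h || !p) forces h = False.
  then (h || !p || !v) forces v = False.
  then (m || !p) forces m = True.
  then (!d || v) forces d = False.
  then (!c || !e || h) forces e = False.
  then (h || !s) forces s = False.
All clauses satisfied.

c=T; p=T; e=F; s=F; v=F; m=T; h=F; d=F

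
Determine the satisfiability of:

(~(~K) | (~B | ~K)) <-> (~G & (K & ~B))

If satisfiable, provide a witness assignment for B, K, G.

B = False, K = True, G = False

  (~(~K) | (~B | ~K)) <-> (~G & (K & ~B)) = True
    ~(~K) | (~B | ~K) = True
      ~(~K) = True
        ~K = False
      ~B | ~K = True
        ~B = True
        ~K = False
    ~G & (K & ~B) = True
      ~G = True
      K & ~B = True
        ~B = True
The formula evaluates to True.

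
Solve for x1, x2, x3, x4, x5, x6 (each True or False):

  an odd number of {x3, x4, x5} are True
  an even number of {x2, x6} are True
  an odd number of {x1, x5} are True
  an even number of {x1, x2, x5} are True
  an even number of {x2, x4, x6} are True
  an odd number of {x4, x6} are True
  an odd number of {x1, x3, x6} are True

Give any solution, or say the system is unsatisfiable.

x1=F, x2=T, x3=F, x4=F, x5=T, x6=T

{x3, x4, x5}: 1 true → odd ✓
{x2, x6}: 2 true → even ✓
{x1, x5}: 1 true → odd ✓
{x1, x2, x5}: 2 true → even ✓
{x2, x4, x6}: 2 true → even ✓
{x4, x6}: 1 true → odd ✓
{x1, x3, x6}: 1 true → odd ✓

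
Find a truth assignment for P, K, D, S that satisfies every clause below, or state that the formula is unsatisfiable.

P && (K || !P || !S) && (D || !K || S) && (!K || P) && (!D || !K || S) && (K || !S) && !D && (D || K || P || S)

Unit clause (P) forces P = True.
Unit clause (!D) forces D = False.
Set K = True.
  then (D || !K || S) forces S = True.
All clauses satisfied.

P=T, K=T, D=F, S=T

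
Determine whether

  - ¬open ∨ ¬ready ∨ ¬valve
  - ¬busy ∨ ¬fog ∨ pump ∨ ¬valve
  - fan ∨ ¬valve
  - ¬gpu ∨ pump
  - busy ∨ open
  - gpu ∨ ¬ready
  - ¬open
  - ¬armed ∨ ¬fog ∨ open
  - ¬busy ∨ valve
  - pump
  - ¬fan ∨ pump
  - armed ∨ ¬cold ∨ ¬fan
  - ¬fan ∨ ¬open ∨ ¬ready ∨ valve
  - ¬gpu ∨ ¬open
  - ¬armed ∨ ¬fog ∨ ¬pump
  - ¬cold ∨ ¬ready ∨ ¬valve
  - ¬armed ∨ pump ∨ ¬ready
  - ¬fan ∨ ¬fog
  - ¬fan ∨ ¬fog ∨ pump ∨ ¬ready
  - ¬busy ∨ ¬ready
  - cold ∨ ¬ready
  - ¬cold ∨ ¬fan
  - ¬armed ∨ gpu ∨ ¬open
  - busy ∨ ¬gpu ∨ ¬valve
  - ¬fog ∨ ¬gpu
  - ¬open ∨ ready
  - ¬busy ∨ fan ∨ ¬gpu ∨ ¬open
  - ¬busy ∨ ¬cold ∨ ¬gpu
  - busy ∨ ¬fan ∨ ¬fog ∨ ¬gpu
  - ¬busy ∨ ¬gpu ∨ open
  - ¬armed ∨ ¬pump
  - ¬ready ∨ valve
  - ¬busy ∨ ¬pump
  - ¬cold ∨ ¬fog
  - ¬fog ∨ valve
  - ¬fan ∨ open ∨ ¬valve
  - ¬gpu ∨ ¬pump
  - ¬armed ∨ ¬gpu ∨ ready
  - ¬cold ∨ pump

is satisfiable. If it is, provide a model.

Unsatisfiable

Case pump = True:
  (¬open) forces open = False.
  (busy ∨ open) forces busy = True.
  Clause (¬busy ∨ ¬pump) is falsified — contradiction.
Case pump = False:
  Clause (pump) is falsified — contradiction.
Both cases fail, so the formula is unsatisfiable.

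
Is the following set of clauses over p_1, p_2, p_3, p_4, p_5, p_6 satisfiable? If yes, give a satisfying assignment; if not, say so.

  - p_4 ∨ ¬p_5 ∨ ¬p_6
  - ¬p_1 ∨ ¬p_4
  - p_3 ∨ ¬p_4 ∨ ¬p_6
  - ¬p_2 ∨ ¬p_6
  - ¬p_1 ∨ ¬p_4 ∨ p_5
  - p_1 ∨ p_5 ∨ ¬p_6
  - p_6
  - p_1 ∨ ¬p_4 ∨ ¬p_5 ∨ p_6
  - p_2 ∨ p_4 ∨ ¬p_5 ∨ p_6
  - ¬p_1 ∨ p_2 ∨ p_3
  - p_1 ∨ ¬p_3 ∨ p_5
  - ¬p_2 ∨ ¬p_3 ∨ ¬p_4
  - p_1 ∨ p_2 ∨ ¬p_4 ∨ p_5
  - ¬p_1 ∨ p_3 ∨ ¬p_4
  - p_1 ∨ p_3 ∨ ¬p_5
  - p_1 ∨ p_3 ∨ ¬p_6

Unit clause (p_6) forces p_6 = True.
In (¬p_2 ∨ ¬p_6) only ¬p_2 is left, so p_2 = False.
Set p_1 = True.
  then (¬p_1 ∨ ¬p_4) forces p_4 = False.
  then (¬p_1 ∨ p_2 ∨ p_3) forces p_3 = True.
  then (p_4 ∨ ¬p_5 ∨ ¬p_6) forces p_5 = False.
All clauses satisfied.

p_1: True, p_2: False, p_3: True, p_4: False, p_5: False, p_6: True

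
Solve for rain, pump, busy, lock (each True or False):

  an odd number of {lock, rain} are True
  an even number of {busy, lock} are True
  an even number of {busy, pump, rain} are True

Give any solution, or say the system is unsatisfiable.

rain = False; pump = True; busy = True; lock = True

{lock, rain}: 1 true → odd ✓
{busy, lock}: 2 true → even ✓
{busy, pump, rain}: 2 true → even ✓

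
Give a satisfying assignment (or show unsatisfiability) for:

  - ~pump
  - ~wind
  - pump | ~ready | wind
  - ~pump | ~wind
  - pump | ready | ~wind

pump=F, ready=F, wind=F

Unit clause (~pump) forces pump = False.
Unit clause (~wind) forces wind = False.
In (pump | ~ready | wind) only ~ready is left, so ready = False.
Check each clause:
  (~pump): ~pump holds.
  (~wind): ~wind holds.
  (pump | ~ready | wind): ~ready holds.
  (~pump | ~wind): ~pump holds.
  (pump | ready | ~wind): ~wind holds.
All clauses satisfied.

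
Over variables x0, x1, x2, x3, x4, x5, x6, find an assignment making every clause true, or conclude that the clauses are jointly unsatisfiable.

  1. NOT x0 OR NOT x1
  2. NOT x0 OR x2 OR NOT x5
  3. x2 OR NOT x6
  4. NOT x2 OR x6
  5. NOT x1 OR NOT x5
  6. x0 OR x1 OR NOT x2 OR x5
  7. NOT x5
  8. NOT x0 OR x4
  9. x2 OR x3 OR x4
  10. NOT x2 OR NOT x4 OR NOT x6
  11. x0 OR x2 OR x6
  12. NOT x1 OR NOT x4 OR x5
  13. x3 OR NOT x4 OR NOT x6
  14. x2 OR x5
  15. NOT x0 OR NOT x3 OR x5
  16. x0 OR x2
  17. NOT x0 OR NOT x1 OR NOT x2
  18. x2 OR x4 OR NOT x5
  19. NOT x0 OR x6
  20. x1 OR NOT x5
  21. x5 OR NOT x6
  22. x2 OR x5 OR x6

UNSATISFIABLE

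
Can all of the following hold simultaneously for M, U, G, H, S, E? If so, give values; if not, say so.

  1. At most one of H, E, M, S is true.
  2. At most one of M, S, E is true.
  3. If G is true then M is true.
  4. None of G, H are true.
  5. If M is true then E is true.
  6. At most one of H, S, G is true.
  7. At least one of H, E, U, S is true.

M: False; U: True; G: False; H: False; S: False; E: True

  (1) {H, E, M, S}: 1 true — at most one ✓
  (2) {M, S, E}: 1 true — at most one ✓
  (3) G=F ⇒ M: vacuous ✓
  (4) {G, H}: 0 true — none ✓
  (5) M=F ⇒ E: vacuous ✓
  (6) {H, S, G}: 0 true — at most one ✓
  (7) {H, E, U, S}: 2 true — at least one ✓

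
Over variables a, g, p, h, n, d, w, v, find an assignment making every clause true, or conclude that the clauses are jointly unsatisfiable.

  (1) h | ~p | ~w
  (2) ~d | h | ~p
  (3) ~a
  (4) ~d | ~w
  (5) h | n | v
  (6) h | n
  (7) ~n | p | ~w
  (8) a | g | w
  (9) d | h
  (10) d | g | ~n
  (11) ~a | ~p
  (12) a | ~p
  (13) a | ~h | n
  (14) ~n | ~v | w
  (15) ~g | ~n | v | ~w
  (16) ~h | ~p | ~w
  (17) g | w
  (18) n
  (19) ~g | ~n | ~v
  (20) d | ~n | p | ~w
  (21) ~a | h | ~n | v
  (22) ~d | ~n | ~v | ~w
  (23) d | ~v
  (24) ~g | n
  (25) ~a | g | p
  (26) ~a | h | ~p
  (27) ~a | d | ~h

Unit clause (~a) forces a = False.
In (a | ~p) only ~p is left, so p = False.
Unit clause (n) forces n = True.
In (~n | p | ~w) only ~w is left, so w = False.
In (a | g | w) only g is left, so g = True.
In (~n | ~v | w) only ~v is left, so v = False.
Set h = False.
  then (d | h) forces d = True.
All clauses satisfied.

a: False; g: True; p: False; h: False; n: True; d: True; w: False; v: False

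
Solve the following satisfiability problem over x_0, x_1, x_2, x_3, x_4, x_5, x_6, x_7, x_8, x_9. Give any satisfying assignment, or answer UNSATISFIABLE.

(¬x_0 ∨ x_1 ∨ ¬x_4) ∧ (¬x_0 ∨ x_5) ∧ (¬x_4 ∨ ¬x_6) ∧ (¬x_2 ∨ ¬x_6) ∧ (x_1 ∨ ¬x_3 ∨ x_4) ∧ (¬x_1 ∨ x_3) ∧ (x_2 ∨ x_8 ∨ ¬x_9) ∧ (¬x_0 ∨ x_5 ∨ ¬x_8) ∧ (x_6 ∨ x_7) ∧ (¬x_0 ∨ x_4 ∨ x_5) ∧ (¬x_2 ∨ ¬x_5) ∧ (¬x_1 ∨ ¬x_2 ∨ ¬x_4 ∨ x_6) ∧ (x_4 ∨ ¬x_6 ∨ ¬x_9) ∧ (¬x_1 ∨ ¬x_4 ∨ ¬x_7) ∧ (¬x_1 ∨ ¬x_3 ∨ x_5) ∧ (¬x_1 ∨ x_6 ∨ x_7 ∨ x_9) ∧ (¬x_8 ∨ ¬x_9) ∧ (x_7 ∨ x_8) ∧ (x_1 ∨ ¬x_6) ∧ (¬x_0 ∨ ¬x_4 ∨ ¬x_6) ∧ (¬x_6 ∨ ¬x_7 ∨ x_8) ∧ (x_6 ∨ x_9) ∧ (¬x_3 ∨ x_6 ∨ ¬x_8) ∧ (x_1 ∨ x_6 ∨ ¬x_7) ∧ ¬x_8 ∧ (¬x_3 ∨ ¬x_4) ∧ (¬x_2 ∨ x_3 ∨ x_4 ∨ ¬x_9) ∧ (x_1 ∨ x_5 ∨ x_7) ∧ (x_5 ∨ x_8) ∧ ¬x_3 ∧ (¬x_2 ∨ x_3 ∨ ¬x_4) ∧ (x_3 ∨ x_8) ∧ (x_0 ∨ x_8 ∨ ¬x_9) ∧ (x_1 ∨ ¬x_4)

The formula is unsatisfiable.

Case x_1 = True:
  (¬x_1 ∨ x_3) forces x_3 = True.
  Clause (¬x_3) is falsified — contradiction.
Case x_1 = False:
  (x_1 ∨ ¬x_6) forces x_6 = False.
  (x_6 ∨ x_7) forces x_7 = True.
  Clause (x_1 ∨ x_6 ∨ ¬x_7) is falsified — contradiction.
Both cases fail, so the formula is unsatisfiable.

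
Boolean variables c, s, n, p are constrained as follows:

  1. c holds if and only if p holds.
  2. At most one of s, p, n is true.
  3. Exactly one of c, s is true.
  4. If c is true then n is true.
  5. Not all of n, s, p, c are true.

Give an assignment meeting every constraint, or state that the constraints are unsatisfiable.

c=F, s=T, n=F, p=F

  (1) c=F, p=F — same ✓
  (2) {s, p, n}: 1 true — at most one ✓
  (3) {c, s}: 1 true — exactly one ✓
  (4) c=F ⇒ n: vacuous ✓
  (5) {n, s, p, c}: 1/4 true — not all ✓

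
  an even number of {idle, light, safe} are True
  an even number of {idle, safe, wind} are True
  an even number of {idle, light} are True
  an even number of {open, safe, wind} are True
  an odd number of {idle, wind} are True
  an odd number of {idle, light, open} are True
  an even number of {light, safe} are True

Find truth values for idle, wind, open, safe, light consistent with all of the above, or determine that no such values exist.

No satisfying assignment exists.

Adding constraints 1, 2, 3, 5 mod 2: every variable appears an even number of times on the left, so the left side is 0.
But the right sides sum to 1 (mod 2). 0 ≠ 1 — the system is inconsistent.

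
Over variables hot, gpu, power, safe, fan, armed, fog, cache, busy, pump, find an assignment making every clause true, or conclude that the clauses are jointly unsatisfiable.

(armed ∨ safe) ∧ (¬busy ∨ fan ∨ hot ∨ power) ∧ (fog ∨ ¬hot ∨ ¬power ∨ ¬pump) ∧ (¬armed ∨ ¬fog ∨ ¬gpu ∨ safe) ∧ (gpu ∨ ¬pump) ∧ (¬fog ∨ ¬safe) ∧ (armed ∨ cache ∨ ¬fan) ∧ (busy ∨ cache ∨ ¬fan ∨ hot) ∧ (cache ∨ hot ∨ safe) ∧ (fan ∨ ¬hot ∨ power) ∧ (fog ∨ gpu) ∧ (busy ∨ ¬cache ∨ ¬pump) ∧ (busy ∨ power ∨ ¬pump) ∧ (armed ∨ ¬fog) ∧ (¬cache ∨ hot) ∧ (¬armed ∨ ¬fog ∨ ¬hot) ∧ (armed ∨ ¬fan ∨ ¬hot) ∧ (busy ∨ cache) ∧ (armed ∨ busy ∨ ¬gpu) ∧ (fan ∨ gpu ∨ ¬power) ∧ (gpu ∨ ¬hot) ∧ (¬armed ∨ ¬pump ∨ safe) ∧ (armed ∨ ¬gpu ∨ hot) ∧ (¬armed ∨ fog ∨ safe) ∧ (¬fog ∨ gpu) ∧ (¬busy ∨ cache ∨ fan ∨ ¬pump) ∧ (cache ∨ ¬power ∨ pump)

Set hot = True.
  then (gpu ∨ ¬hot) forces gpu = True.
Set power = True.
Try safe = False:
  (armed ∨ safe) forces armed = True.
  (¬armed ∨ ¬fog ∨ ¬gpu ∨ safe) forces fog = False.
  clause (¬armed ∨ fog ∨ safe) is falsified — backtrack.
So safe = True.
  then (¬fog ∨ ¬safe) forces fog = False.
  then (fog ∨ ¬hot ∨ ¬power ∨ ¬pump) forces pump = False.
  then (cache ∨ ¬power ∨ pump) forces cache = True.
Set fan = True.
  then (armed ∨ ¬fan ∨ ¬hot) forces armed = True.
Set busy = True.
All clauses satisfied.

hot=T, gpu=T, power=T, safe=T, fan=T, armed=T, fog=F, cache=T, busy=T, pump=F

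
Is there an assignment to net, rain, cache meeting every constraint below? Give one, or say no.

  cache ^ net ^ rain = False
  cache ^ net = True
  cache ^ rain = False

net=F; rain=T; cache=T

cache ^ net ^ rain = T ^ F ^ T = False ✓
cache ^ net = T ^ F = True ✓
cache ^ rain = T ^ T = False ✓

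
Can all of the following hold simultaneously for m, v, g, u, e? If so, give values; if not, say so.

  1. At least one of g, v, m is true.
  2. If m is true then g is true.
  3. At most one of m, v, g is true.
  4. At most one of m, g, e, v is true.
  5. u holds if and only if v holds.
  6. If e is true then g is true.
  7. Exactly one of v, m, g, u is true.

m=F; v=F; g=T; u=F; e=F

  (1) {g, v, m}: 1 true — at least one ✓
  (2) m=F ⇒ g: vacuous ✓
  (3) {m, v, g}: 1 true — at most one ✓
  (4) {m, g, e, v}: 1 true — at most one ✓
  (5) u=F, v=F — same ✓
  (6) e=F ⇒ g: vacuous ✓
  (7) {v, m, g, u}: 1 true — exactly one ✓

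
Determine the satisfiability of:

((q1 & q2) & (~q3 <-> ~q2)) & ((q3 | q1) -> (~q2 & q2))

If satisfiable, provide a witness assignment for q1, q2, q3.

The formula is unsatisfiable.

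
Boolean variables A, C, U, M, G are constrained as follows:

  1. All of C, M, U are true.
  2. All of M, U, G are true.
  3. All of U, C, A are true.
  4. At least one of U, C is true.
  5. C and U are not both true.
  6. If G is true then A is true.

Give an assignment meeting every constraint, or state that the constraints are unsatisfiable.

Case U = True:
  (1) forces C = True.
  Constraint (5) is violated (C=T, U=T) — contradiction.
Case U = False:
  Constraint (1) is violated (U=F) — contradiction.
Both cases fail — unsatisfiable.

UNSATISFIABLE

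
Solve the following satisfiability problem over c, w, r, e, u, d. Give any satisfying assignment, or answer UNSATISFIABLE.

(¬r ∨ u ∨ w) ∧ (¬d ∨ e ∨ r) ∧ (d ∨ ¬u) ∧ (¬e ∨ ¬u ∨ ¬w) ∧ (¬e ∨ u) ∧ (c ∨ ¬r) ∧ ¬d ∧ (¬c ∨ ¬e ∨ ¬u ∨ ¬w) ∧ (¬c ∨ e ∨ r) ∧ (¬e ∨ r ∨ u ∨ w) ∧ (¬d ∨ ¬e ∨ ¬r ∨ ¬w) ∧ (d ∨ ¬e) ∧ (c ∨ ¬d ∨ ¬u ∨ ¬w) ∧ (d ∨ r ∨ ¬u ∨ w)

Unit clause (¬d) forces d = False.
In (d ∨ ¬e) only ¬e is left, so e = False.
In (d ∨ ¬u) only ¬u is left, so u = False.
Set c = False.
  then (c ∨ ¬r) forces r = False.
Set w = False.
All clauses satisfied.

c = False, w = False, r = False, e = False, u = False, d = False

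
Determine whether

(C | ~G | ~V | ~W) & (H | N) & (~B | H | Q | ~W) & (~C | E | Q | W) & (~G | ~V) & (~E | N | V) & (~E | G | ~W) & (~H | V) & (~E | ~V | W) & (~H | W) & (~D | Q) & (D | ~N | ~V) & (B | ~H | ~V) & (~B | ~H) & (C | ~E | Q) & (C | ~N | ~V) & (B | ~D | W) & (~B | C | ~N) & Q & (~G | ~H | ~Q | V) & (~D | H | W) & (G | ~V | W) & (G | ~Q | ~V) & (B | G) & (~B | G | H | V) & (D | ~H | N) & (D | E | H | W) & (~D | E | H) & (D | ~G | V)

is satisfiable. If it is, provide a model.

Unit clause (Q) forces Q = True.
Try G = False:
  (G | ~Q | ~V) forces V = False.
  (~H | V) forces H = False.
  (H | N) forces N = True.
  (B | G) forces B = True.
  clause (~B | G | H | V) is falsified — backtrack.
So G = True.
  then (~G | ~V) forces V = False.
  then (~H | V) forces H = False.
  then (D | ~G | V) forces D = True.
  then (H | N) forces N = True.
  then (~D | H | W) forces W = True.
  then (~D | E | H) forces E = True.
Set B = False.
Set C = False.
All clauses satisfied.

Q=T, G=T, D=T, B=F, N=T, V=F, H=F, E=T, C=F, W=T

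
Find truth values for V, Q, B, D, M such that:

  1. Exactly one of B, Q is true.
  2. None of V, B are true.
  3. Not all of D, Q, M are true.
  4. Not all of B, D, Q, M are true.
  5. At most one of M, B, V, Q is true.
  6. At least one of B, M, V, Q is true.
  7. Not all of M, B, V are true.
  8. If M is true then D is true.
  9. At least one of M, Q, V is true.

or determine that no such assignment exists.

V = False, Q = True, B = False, D = True, M = False

  (1) {B, Q}: 1 true — exactly one ✓
  (2) {V, B}: 0 true — none ✓
  (3) {D, Q, M}: 2/3 true — not all ✓
  (4) {B, D, Q, M}: 2/4 true — not all ✓
  (5) {M, B, V, Q}: 1 true — at most one ✓
  (6) {B, M, V, Q}: 1 true — at least one ✓
  (7) {M, B, V}: 0/3 true — not all ✓
  (8) M=F ⇒ D: vacuous ✓
  (9) {M, Q, V}: 1 true — at least one ✓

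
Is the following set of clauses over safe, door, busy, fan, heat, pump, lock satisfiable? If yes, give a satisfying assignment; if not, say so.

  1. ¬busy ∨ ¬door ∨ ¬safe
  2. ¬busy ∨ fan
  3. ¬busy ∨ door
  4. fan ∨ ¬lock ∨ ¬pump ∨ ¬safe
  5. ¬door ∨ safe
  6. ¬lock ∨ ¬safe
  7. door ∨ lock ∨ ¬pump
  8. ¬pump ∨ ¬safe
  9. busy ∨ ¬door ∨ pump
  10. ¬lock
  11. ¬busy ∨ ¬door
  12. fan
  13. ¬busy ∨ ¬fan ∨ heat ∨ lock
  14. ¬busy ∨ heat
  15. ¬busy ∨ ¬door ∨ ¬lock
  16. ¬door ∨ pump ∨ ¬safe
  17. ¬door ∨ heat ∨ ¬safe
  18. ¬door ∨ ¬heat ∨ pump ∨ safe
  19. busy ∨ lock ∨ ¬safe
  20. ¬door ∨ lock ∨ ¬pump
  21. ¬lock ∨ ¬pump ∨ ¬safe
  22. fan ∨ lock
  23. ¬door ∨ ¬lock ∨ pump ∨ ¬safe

Unit clause (¬lock) forces lock = False.
Unit clause (fan) forces fan = True.
Try safe = True:
  (¬pump ∨ ¬safe) forces pump = False.
  (¬door ∨ pump ∨ ¬safe) forces door = False.
  (¬busy ∨ door) forces busy = False.
  clause (busy ∨ lock ∨ ¬safe) is falsified — backtrack.
So safe = False.
  then (¬door ∨ safe) forces door = False.
  then (door ∨ lock ∨ ¬pump) forces pump = False.
  then (¬busy ∨ door) forces busy = False.
Set heat = False.
All clauses satisfied.

safe = False, door = False, busy = False, fan = True, heat = False, pump = False, lock = False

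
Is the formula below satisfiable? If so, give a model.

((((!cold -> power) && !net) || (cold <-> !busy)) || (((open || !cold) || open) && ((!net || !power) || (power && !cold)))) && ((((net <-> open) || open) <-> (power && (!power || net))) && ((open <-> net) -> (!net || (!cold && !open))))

power: False, busy: True, cold: False, net: True, open: False

  (((!cold -> power) && !net) || (cold <-> !busy)) || (((open || !cold) || open) && ((!net || !power) || (power && !cold))) = True
    ((!cold -> power) && !net) || (cold <-> !busy) = True
      (!cold -> power) && !net = False
        !cold -> power = False
          !cold = True
        !net = False
      cold <-> !busy = True
        !busy = False
    ((open || !cold) || open) && ((!net || !power) || (power && !cold)) = True
      (open || !cold) || open = True
        open || !cold = True
          !cold = True
      (!net || !power) || (power && !cold) = True
        !net || !power = True
          !net = False
          !power = True
        power && !cold = False
          !cold = True
  (((net <-> open) || open) <-> (power && (!power || net))) && ((open <-> net) -> (!net || (!cold && !open))) = True
    ((net <-> open) || open) <-> (power && (!power || net)) = True
      (net <-> open) || open = False
        net <-> open = False
      power && (!power || net) = False
        !power || net = True
          !power = True
    (open <-> net) -> (!net || (!cold && !open)) = True
      open <-> net = False
      !net || (!cold && !open) = True
        !net = False
        !cold && !open = True
          !cold = True
          !open = True
Both conjuncts True, so the formula holds.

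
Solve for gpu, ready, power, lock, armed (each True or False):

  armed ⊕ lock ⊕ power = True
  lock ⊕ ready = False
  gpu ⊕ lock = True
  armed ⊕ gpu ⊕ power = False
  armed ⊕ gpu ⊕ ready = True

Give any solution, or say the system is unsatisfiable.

gpu = False, ready = True, power = False, lock = True, armed = False

armed ⊕ lock ⊕ power = F ⊕ T ⊕ F = True ✓
lock ⊕ ready = T ⊕ T = False ✓
gpu ⊕ lock = F ⊕ T = True ✓
armed ⊕ gpu ⊕ power = F ⊕ F ⊕ F = False ✓
armed ⊕ gpu ⊕ ready = F ⊕ F ⊕ T = True ✓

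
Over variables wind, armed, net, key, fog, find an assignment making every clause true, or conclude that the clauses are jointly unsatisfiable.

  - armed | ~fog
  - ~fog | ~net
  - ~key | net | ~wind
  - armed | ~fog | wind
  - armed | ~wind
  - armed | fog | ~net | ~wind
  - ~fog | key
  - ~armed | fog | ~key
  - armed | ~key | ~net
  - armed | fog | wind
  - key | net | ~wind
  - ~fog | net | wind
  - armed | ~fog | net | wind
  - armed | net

wind=T, armed=T, net=T, key=F, fog=F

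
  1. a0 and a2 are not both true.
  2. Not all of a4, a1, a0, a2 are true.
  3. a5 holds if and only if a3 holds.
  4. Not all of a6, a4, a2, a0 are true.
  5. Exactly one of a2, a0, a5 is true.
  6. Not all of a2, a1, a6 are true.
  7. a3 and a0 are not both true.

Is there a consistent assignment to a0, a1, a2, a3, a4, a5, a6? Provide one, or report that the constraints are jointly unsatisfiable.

a0 = False; a1 = False; a2 = False; a3 = True; a4 = False; a5 = True; a6 = True

  (1) a0=F, a2=F — not both ✓
  (2) {a4, a1, a0, a2}: 0/4 true — not all ✓
  (3) a5=T, a3=T — same ✓
  (4) {a6, a4, a2, a0}: 1/4 true — not all ✓
  (5) {a2, a0, a5}: 1 true — exactly one ✓
  (6) {a2, a1, a6}: 1/3 true — not all ✓
  (7) a3=T, a0=F — not both ✓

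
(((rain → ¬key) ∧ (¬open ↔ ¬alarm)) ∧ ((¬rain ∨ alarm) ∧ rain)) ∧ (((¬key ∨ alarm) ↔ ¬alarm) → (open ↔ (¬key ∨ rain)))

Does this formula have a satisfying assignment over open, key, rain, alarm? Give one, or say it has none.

open=T, key=F, rain=T, alarm=T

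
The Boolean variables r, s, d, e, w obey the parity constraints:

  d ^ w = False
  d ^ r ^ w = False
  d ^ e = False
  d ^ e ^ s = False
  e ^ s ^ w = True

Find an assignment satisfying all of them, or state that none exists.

Adding constraints 1, 4, 5 mod 2: every variable appears an even number of times on the left, so the left side is 0.
But the right sides sum to 1 (mod 2). 0 ≠ 1 — the system is inconsistent.

Unsatisfiable — no assignment works.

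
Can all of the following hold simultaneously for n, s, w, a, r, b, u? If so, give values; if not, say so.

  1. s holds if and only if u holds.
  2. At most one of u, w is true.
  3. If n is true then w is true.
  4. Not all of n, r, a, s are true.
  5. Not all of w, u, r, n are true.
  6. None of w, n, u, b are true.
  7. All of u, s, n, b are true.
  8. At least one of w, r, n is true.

Case n = True:
  Constraint (6) is violated (n=T) — contradiction.
Case n = False:
  Constraint (7) is violated (n=F) — contradiction.
Both cases fail — unsatisfiable.

Unsatisfiable — no assignment works.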